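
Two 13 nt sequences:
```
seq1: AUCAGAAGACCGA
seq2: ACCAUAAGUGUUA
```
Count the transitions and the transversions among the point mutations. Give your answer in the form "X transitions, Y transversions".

Transitions (purine↔purine or pyrimidine↔pyrimidine): 2 U→C, 11 C→U.
Transversions (purine↔pyrimidine): 5 G→U, 9 A→U, 10 C→G, 12 G→U.

2 transitions, 4 transversions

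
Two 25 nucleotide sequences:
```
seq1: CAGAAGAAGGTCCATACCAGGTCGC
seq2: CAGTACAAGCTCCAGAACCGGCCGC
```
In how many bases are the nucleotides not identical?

7

The sequences differ at bases 4, 6, 10, 15, 17, 19, 22 (1-based) — 7 in total.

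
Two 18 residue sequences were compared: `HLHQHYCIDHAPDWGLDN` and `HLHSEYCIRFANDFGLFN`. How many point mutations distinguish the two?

7

The sequences differ at residues 4, 5, 9, 10, 12, 14, 17 (1-based) — 7 in total.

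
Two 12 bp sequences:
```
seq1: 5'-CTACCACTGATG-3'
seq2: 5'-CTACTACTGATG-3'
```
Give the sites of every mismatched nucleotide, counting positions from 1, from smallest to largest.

Differences at site 5 (C→T).

5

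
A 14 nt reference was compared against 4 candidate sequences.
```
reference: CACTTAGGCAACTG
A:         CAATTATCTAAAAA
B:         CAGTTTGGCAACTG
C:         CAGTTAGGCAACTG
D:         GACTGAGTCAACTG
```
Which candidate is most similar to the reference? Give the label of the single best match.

Hamming distances to reference — A: 7; B: 2; C: 1; D: 3.
Smallest is C with 1 mismatch.

C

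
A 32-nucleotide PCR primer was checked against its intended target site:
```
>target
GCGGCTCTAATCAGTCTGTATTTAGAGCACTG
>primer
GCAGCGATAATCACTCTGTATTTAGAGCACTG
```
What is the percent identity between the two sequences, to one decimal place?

87.5%

Mismatches at positions 3, 6, 7, 14 (1-based): 4 of 32.
Identical positions: 28/32 = 87.5% → 87.5%.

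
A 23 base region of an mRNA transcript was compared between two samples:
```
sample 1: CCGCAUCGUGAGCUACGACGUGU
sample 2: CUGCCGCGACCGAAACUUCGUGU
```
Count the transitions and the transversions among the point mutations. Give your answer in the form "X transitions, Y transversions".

1 transition, 9 transversions

Transitions (purine↔purine or pyrimidine↔pyrimidine): 2 C→U.
Transversions (purine↔pyrimidine): 5 A→C, 6 U→G, 9 U→A, 10 G→C, 11 A→C, 13 C→A, 14 U→A, 17 G→U, 18 A→U.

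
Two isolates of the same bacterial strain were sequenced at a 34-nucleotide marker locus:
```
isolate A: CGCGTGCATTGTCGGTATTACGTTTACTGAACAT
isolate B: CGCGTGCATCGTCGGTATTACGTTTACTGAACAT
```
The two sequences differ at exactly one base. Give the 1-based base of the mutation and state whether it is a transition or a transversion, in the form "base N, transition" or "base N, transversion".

base 10, transition

Base 10 changes T→C. T is a pyrimidine and C is a pyrimidine, so this is a transition.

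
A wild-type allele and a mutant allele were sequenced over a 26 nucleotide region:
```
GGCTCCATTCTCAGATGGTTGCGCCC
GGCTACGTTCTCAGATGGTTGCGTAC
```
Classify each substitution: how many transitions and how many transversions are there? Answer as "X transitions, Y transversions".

Transitions (purine↔purine or pyrimidine↔pyrimidine): 7 A→G, 24 C→T.
Transversions (purine↔pyrimidine): 5 C→A, 25 C→A.

2 transitions, 2 transversions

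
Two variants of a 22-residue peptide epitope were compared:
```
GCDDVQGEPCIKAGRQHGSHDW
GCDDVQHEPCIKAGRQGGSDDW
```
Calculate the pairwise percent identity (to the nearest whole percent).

86%

Mismatches at positions 7, 17, 20 (1-based): 3 of 22.
Identical positions: 19/22 = 86.36% → 86%.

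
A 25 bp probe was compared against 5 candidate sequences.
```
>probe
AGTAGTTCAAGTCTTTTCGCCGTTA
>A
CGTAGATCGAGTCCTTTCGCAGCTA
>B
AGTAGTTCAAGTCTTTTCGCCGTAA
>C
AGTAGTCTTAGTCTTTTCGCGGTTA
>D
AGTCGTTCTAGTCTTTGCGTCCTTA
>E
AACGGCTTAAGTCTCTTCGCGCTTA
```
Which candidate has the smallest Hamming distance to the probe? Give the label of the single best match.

B

Hamming distances to probe — A: 6; B: 1; C: 4; D: 5; E: 8.
Smallest is B with 1 mismatch.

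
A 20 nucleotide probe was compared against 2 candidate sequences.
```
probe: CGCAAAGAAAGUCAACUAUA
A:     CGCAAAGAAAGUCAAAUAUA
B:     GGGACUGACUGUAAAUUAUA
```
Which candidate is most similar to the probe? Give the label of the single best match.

A

A differs at 1 site; B differs at 8 sites. The closest is A.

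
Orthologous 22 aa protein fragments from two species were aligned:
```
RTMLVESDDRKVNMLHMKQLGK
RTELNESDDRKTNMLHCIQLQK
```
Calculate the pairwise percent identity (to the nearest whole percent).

Mismatches at positions 3, 5, 12, 17, 18, 21 (1-based): 6 of 22.
Identical positions: 16/22 = 72.73% → 73%.

73%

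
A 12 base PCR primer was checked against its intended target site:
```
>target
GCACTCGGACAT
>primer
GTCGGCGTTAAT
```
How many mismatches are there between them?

Mismatches (1-based): base 2: C→T; base 3: A→C; base 4: C→G; base 5: T→G; base 8: G→T; base 9: A→T; base 10: C→A.

7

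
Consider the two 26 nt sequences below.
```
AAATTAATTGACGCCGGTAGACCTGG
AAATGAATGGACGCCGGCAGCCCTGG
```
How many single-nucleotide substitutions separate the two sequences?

Mismatches (1-based): base 5: T→G; base 9: T→G; base 18: T→C; base 21: A→C.

4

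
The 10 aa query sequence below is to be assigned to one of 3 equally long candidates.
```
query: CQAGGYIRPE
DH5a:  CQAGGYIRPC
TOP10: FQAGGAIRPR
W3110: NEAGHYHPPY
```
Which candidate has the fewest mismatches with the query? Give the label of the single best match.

Hamming distances to query — DH5a: 1; TOP10: 3; W3110: 6.
Smallest is DH5a with 1 mismatch.

DH5a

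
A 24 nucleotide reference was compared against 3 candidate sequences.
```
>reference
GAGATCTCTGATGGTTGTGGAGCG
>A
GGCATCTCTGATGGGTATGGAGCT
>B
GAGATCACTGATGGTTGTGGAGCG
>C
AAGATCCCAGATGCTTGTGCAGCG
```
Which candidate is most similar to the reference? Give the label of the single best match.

B

Hamming distances to reference — A: 5; B: 1; C: 5.
Smallest is B with 1 mismatch.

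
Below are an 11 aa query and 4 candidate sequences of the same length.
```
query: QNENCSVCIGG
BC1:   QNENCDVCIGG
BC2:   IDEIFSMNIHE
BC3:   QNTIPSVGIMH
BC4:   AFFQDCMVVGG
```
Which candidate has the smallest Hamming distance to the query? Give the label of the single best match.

BC1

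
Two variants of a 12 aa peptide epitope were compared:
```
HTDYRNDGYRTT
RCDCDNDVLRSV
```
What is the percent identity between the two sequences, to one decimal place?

8 positions differ (1, 2, 4, 5, 8, 9, 11, 12), so 4 of 12 match: 4/12 = 33.33%.

33.3%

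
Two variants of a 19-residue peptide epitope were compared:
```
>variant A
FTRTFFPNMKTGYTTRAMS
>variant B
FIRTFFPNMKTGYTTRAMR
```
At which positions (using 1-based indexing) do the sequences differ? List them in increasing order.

2, 19

Differences at position 2 (T→I), position 19 (S→R).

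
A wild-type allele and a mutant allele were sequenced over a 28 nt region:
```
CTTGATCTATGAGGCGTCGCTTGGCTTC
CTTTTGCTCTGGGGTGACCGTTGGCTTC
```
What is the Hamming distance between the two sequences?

The sequences differ at sites 4, 5, 6, 9, 12, 15, 17, 19, 20 (1-based) — 9 in total.

9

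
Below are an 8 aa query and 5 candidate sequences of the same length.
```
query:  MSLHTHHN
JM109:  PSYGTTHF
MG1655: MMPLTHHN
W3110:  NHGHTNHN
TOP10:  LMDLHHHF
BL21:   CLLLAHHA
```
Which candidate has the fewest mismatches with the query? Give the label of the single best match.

MG1655

Hamming distances to query — JM109: 5; MG1655: 3; W3110: 4; TOP10: 6; BL21: 5.
Smallest is MG1655 with 3 mismatches.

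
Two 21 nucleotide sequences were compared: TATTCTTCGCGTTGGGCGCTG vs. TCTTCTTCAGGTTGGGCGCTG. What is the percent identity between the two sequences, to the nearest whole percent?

86%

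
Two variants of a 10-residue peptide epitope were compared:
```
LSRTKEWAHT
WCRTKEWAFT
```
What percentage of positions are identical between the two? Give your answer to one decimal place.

70.0%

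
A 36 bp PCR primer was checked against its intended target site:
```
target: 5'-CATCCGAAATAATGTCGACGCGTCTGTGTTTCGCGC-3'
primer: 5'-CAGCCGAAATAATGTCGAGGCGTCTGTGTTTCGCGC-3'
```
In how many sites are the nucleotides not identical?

2

Mismatches (1-based): site 3: T→G; site 19: C→G.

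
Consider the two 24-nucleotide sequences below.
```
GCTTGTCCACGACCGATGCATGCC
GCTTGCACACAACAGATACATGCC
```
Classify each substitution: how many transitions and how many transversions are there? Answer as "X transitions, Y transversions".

3 transitions, 2 transversions

Mismatches (1-based):
position 6: T→C (pyrimidine→pyrimidine, transition)
position 7: C→A (pyrimidine→purine, transversion)
position 11: G→A (purine→purine, transition)
position 14: C→A (pyrimidine→purine, transversion)
position 18: G→A (purine→purine, transition)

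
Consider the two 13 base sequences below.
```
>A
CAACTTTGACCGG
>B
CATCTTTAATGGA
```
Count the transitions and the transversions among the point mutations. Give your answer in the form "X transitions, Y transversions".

3 transitions, 2 transversions

Mismatches (1-based):
base 3: A→T (purine→pyrimidine, transversion)
base 8: G→A (purine→purine, transition)
base 10: C→T (pyrimidine→pyrimidine, transition)
base 11: C→G (pyrimidine→purine, transversion)
base 13: G→A (purine→purine, transition)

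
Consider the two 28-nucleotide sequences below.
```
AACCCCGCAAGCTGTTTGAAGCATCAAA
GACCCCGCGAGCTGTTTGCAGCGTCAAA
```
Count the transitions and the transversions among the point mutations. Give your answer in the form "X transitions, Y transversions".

Transitions (purine↔purine or pyrimidine↔pyrimidine): 1 A→G, 9 A→G, 23 A→G.
Transversions (purine↔pyrimidine): 19 A→C.

3 transitions, 1 transversion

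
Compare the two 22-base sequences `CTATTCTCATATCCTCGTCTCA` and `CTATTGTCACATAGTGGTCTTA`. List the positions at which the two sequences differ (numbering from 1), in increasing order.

Scanning 1-based: 6: C/G; 10: T/C; 13: C/A; 14: C/G; 16: C/G; 21: C/T.

6, 10, 13, 14, 16, 21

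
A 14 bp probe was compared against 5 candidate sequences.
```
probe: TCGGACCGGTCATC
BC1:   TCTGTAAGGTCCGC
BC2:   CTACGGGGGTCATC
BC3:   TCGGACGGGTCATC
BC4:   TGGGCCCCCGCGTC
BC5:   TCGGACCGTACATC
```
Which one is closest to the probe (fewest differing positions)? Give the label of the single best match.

BC1 differs at 6 positions; BC2 differs at 7 positions; BC3 differs at 1 position; BC4 differs at 6 positions; BC5 differs at 2 positions. The closest is BC3.

BC3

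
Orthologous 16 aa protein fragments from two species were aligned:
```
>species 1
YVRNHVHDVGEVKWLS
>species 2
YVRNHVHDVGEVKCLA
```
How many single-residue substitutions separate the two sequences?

The sequences differ at positions 14, 16 (1-based) — 2 in total.

2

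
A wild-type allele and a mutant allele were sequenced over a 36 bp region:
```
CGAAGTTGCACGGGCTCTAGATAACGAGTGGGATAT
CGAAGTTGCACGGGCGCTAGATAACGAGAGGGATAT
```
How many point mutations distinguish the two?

2

The sequences differ at sites 16, 29 (1-based) — 2 in total.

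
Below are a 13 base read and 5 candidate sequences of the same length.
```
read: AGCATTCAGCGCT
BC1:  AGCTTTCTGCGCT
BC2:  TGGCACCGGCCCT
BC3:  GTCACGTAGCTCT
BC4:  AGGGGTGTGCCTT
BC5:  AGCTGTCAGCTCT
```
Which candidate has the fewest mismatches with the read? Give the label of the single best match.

Hamming distances to read — BC1: 2; BC2: 7; BC3: 6; BC4: 7; BC5: 3.
Smallest is BC1 with 2 mismatches.

BC1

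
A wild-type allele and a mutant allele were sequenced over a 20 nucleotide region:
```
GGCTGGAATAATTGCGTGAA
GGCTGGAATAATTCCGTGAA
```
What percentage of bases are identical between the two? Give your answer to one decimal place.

Mismatch at position 14 (1-based): 1 of 20.
Identical positions: 19/20 = 95% → 95.0%.

95.0%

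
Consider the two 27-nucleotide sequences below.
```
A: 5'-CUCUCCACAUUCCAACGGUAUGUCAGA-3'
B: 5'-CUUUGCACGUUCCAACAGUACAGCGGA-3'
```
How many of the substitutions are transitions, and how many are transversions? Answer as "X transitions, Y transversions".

6 transitions, 2 transversions

Mismatches (1-based):
position 3: C→U (pyrimidine→pyrimidine, transition)
position 5: C→G (pyrimidine→purine, transversion)
position 9: A→G (purine→purine, transition)
position 17: G→A (purine→purine, transition)
position 21: U→C (pyrimidine→pyrimidine, transition)
position 22: G→A (purine→purine, transition)
position 23: U→G (pyrimidine→purine, transversion)
position 25: A→G (purine→purine, transition)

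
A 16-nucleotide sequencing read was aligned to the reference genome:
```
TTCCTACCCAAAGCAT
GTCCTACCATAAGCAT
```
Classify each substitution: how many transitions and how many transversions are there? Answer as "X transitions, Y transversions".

Mismatches (1-based):
base 1: T→G (pyrimidine→purine, transversion)
base 9: C→A (pyrimidine→purine, transversion)
base 10: A→T (purine→pyrimidine, transversion)

0 transitions, 3 transversions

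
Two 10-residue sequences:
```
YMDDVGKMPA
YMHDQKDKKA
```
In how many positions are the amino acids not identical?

6

Comparing position by position, 6 positions differ: 3 (D/H), 5 (V/Q), 6 (G/K), 7 (K/D), 8 (M/K), 9 (P/K).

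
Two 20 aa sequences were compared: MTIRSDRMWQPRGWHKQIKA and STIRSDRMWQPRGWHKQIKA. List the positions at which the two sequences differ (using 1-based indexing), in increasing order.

1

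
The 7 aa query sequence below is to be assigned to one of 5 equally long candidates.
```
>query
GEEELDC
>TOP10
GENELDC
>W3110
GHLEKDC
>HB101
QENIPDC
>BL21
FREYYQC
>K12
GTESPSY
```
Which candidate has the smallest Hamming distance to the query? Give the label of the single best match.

Hamming distances to query — TOP10: 1; W3110: 3; HB101: 4; BL21: 5; K12: 5.
Smallest is TOP10 with 1 mismatch.

TOP10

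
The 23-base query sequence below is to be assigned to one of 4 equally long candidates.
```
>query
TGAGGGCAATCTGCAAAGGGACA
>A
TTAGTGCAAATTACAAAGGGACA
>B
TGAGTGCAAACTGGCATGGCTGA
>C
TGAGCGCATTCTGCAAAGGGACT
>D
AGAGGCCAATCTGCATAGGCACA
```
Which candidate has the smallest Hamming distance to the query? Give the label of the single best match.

Hamming distances to query — A: 5; B: 8; C: 3; D: 4.
Smallest is C with 3 mismatches.

C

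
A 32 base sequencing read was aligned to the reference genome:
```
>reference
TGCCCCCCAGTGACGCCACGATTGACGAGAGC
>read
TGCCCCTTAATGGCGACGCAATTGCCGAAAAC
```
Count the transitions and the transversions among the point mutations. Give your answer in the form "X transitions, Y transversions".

8 transitions, 2 transversions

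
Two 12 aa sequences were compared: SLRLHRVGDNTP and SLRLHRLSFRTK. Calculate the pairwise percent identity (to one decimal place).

Mismatches at positions 7, 8, 9, 10, 12 (1-based): 5 of 12.
Identical positions: 7/12 = 58.33% → 58.3%.

58.3%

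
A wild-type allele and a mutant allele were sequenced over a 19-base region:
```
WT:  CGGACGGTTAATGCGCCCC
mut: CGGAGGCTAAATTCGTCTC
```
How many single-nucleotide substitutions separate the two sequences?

6

Comparing position by position, 6 sites differ: 5 (C/G), 7 (G/C), 9 (T/A), 13 (G/T), 16 (C/T), 18 (C/T).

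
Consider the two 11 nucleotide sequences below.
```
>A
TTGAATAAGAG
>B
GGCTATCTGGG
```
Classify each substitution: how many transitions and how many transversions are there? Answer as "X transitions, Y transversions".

Mismatches (1-based):
site 1: T→G (pyrimidine→purine, transversion)
site 2: T→G (pyrimidine→purine, transversion)
site 3: G→C (purine→pyrimidine, transversion)
site 4: A→T (purine→pyrimidine, transversion)
site 7: A→C (purine→pyrimidine, transversion)
site 8: A→T (purine→pyrimidine, transversion)
site 10: A→G (purine→purine, transition)

1 transition, 6 transversions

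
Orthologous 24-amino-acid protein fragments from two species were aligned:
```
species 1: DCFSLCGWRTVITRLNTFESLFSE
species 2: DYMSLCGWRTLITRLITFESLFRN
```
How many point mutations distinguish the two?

Mismatches (1-based): position 2: C→Y; position 3: F→M; position 11: V→L; position 16: N→I; position 23: S→R; position 24: E→N.

6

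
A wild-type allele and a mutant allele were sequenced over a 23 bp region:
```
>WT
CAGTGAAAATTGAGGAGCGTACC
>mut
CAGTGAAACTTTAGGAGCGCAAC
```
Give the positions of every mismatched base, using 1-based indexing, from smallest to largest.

Scanning 1-based: 9: A/C; 12: G/T; 20: T/C; 22: C/A.

9, 12, 20, 22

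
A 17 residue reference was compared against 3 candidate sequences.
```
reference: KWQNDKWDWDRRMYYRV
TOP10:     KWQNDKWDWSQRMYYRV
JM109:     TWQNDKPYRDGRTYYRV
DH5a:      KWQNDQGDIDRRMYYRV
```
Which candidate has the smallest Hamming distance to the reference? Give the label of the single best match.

Hamming distances to reference — TOP10: 2; JM109: 6; DH5a: 3.
Smallest is TOP10 with 2 mismatches.

TOP10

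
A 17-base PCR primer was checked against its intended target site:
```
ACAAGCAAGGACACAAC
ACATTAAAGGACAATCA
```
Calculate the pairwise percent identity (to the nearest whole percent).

Mismatches at positions 4, 5, 6, 14, 15, 16, 17 (1-based): 7 of 17.
Identical positions: 10/17 = 58.82% → 59%.

59%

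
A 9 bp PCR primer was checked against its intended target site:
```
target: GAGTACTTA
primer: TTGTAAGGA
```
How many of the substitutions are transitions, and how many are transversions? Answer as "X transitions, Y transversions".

Transitions (purine↔purine or pyrimidine↔pyrimidine): none.
Transversions (purine↔pyrimidine): 1 G→T, 2 A→T, 6 C→A, 7 T→G, 8 T→G.

0 transitions, 5 transversions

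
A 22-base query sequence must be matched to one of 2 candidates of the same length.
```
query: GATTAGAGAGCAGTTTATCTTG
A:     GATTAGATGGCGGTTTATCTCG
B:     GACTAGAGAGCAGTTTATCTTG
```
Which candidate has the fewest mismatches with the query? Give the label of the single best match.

Hamming distances to query — A: 4; B: 1.
Smallest is B with 1 mismatch.

B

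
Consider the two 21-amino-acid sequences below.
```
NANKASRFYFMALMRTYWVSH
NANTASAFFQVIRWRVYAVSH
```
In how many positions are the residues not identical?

10

The sequences differ at positions 4, 7, 9, 10, 11, 12, 13, 14, 16, 18 (1-based) — 10 in total.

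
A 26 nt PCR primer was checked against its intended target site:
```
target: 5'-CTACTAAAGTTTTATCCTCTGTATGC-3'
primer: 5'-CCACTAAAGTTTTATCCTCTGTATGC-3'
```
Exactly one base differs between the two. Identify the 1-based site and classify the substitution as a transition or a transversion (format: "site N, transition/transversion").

Site 2 changes T→C. T is a pyrimidine and C is a pyrimidine, so this is a transition.

site 2, transition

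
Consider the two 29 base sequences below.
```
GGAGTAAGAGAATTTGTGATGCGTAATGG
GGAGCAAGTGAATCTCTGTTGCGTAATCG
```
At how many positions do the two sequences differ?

Comparing position by position, 6 positions differ: 5 (T/C), 9 (A/T), 14 (T/C), 16 (G/C), 19 (A/T), 28 (G/C).

6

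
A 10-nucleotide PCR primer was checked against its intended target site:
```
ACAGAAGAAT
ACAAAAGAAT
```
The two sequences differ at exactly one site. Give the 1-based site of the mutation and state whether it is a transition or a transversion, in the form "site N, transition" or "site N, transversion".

Site 4 changes G→A. G is a purine and A is a purine, so this is a transition.

site 4, transition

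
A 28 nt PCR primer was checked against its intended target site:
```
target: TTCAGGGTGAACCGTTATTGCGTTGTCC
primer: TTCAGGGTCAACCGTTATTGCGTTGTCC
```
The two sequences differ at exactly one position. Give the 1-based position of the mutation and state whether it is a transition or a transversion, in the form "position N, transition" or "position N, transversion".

position 9, transversion

The sequences differ only at position 9: G→C (purine→pyrimidine), a transversion.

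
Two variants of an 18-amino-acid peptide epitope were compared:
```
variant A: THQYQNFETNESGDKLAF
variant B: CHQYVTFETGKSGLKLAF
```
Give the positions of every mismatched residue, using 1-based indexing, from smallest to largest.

1, 5, 6, 10, 11, 14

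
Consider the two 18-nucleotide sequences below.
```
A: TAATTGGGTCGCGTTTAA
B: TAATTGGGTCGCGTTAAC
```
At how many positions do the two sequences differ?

Mismatches (1-based): position 16: T→A; position 18: A→C.

2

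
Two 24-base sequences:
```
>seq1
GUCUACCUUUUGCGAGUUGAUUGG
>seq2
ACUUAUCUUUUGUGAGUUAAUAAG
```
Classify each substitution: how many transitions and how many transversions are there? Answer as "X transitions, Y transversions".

7 transitions, 1 transversion

Transitions (purine↔purine or pyrimidine↔pyrimidine): 1 G→A, 2 U→C, 3 C→U, 6 C→U, 13 C→U, 19 G→A, 23 G→A.
Transversions (purine↔pyrimidine): 22 U→A.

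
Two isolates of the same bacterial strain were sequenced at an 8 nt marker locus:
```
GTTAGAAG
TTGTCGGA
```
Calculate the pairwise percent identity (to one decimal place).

12.5%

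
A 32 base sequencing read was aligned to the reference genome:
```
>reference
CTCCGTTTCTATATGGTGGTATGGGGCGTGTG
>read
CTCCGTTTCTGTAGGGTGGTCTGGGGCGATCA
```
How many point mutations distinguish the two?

The sequences differ at sites 11, 14, 21, 29, 30, 31, 32 (1-based) — 7 in total.

7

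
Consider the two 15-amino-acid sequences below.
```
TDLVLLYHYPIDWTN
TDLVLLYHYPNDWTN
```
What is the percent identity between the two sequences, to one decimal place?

93.3%

Mismatch at position 11 (1-based): 1 of 15.
Identical positions: 14/15 = 93.33% → 93.3%.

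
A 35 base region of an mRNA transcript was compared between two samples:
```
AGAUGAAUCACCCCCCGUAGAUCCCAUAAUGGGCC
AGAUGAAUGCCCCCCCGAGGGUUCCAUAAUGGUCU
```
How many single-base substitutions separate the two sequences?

8

The sequences differ at bases 9, 10, 18, 19, 21, 23, 33, 35 (1-based) — 8 in total.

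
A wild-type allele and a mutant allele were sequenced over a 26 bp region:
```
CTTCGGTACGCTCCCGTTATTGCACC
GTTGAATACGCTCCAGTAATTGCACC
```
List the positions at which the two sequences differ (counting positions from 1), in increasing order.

Differences at position 1 (C→G), position 4 (C→G), position 5 (G→A), position 6 (G→A), position 15 (C→A), position 18 (T→A).

1, 4, 5, 6, 15, 18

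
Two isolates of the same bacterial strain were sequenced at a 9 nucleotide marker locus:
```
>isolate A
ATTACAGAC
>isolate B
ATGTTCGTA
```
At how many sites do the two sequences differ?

6

Comparing position by position, 6 sites differ: 3 (T/G), 4 (A/T), 5 (C/T), 6 (A/C), 8 (A/T), 9 (C/A).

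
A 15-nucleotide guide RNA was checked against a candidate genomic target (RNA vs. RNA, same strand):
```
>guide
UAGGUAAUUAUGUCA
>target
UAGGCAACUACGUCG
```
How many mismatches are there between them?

4

Comparing position by position, 4 bases differ: 5 (U/C), 8 (U/C), 11 (U/C), 15 (A/G).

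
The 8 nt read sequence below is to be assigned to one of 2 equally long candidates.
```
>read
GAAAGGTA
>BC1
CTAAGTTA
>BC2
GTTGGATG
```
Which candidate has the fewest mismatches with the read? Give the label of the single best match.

BC1

Hamming distances to read — BC1: 3; BC2: 5.
Smallest is BC1 with 3 mismatches.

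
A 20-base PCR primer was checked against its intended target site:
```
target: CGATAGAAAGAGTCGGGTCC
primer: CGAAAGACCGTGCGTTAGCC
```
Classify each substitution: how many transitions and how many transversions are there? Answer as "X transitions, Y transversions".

Transitions (purine↔purine or pyrimidine↔pyrimidine): 13 T→C, 17 G→A.
Transversions (purine↔pyrimidine): 4 T→A, 8 A→C, 9 A→C, 11 A→T, 14 C→G, 15 G→T, 16 G→T, 18 T→G.

2 transitions, 8 transversions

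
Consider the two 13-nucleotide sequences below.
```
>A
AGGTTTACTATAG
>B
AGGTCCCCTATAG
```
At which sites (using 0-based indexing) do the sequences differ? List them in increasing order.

Differences at site 4 (T→C), site 5 (T→C), site 6 (A→C).

4, 5, 6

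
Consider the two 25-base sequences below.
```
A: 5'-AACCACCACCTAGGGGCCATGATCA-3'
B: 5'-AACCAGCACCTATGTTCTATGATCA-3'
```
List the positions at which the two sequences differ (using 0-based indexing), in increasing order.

5, 12, 14, 15, 17

Scanning 0-based: 5: C/G; 12: G/T; 14: G/T; 15: G/T; 17: C/T.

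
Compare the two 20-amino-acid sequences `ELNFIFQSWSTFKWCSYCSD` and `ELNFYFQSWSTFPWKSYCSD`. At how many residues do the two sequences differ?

Mismatches (1-based): residue 5: I→Y; residue 13: K→P; residue 15: C→K.

3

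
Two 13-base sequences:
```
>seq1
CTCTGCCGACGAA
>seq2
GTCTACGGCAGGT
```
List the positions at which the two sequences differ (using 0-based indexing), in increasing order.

0, 4, 6, 8, 9, 11, 12

Scanning 0-based: 0: C/G; 4: G/A; 6: C/G; 8: A/C; 9: C/A; 11: A/G; 12: A/T.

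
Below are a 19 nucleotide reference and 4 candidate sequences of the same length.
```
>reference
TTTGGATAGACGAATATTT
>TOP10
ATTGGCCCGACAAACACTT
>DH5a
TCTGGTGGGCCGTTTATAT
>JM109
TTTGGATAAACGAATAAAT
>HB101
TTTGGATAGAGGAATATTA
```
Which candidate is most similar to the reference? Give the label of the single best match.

HB101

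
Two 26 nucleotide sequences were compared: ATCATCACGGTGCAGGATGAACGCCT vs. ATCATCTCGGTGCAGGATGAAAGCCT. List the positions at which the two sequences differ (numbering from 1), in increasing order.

Differences at position 7 (A→T), position 22 (C→A).

7, 22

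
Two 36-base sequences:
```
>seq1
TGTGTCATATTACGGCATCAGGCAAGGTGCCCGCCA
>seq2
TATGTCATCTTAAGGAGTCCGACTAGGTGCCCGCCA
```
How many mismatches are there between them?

8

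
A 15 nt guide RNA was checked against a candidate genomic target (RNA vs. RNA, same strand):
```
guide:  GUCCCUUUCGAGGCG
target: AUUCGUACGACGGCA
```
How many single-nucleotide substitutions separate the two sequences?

9

Comparing position by position, 9 bases differ: 1 (G/A), 3 (C/U), 5 (C/G), 7 (U/A), 8 (U/C), 9 (C/G), 10 (G/A), 11 (A/C), 15 (G/A).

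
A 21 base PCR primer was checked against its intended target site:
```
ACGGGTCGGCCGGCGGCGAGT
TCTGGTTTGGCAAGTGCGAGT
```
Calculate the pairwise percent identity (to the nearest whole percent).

57%

9 positions differ (1, 3, 7, 8, 10, 12, 13, 14, 15), so 12 of 21 match: 12/21 = 57.14%.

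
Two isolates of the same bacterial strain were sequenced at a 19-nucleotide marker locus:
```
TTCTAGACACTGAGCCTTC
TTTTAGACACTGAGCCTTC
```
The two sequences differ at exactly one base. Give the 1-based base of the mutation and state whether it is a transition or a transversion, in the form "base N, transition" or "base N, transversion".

base 3, transition

Base 3 changes C→T. C is a pyrimidine and T is a pyrimidine, so this is a transition.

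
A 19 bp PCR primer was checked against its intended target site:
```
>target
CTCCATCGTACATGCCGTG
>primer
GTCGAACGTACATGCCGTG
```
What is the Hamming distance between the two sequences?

Mismatches (1-based): site 1: C→G; site 4: C→G; site 6: T→A.

3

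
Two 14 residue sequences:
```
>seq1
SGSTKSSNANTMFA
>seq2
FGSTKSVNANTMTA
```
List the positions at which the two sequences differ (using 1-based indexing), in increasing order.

1, 7, 13

Differences at position 1 (S→F), position 7 (S→V), position 13 (F→T).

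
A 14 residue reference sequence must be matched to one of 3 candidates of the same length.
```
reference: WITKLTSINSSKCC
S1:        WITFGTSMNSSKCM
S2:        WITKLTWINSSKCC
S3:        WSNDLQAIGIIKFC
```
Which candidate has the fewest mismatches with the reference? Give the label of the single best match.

S2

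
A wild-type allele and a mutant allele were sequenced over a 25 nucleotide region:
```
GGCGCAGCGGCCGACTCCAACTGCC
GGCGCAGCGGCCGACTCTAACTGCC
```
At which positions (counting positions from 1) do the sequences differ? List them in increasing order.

Scanning 1-based: 18: C/T.

18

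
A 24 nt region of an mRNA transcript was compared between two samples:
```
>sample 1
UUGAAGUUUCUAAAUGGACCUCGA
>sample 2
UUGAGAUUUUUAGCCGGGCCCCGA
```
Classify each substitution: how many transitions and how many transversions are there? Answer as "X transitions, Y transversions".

7 transitions, 1 transversion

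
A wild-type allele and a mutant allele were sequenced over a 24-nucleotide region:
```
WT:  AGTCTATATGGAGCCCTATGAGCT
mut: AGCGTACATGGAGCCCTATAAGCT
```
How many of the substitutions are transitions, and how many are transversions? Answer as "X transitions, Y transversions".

3 transitions, 1 transversion

Mismatches (1-based):
position 3: T→C (pyrimidine→pyrimidine, transition)
position 4: C→G (pyrimidine→purine, transversion)
position 7: T→C (pyrimidine→pyrimidine, transition)
position 20: G→A (purine→purine, transition)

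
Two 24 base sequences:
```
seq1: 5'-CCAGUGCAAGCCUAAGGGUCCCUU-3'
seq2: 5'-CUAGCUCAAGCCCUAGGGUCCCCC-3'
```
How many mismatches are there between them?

7

The sequences differ at bases 2, 5, 6, 13, 14, 23, 24 (1-based) — 7 in total.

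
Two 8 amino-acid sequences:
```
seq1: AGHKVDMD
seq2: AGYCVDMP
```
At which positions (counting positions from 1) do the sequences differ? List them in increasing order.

3, 4, 8

Scanning 1-based: 3: H/Y; 4: K/C; 8: D/P.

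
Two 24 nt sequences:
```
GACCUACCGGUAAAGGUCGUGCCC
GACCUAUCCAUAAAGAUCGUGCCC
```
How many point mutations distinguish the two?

Mismatches (1-based): site 7: C→U; site 9: G→C; site 10: G→A; site 16: G→A.

4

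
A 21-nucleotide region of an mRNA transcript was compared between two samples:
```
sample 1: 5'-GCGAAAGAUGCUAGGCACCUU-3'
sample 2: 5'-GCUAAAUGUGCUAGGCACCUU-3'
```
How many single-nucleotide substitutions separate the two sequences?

Comparing position by position, 3 sites differ: 3 (G/U), 7 (G/U), 8 (A/G).

3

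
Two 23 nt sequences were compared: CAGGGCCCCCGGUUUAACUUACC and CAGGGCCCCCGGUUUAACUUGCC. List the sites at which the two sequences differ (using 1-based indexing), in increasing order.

21

Differences at site 21 (A→G).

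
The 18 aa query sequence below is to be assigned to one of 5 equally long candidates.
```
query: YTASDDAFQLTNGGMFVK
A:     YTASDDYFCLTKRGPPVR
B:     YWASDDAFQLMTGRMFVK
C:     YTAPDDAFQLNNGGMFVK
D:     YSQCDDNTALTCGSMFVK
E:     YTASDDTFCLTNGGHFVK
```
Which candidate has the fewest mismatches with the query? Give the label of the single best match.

A differs at 7 positions; B differs at 4 positions; C differs at 2 positions; D differs at 8 positions; E differs at 3 positions. The closest is C.

C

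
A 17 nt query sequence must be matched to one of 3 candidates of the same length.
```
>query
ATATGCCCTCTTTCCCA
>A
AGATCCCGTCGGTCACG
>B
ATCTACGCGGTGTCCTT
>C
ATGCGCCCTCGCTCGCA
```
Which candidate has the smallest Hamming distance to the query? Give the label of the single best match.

C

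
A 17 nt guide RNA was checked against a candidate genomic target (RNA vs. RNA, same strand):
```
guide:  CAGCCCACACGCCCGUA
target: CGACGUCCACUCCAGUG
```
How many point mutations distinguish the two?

The sequences differ at bases 2, 3, 5, 6, 7, 11, 14, 17 (1-based) — 8 in total.

8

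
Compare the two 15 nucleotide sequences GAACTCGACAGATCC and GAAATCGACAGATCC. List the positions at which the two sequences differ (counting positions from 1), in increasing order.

Scanning 1-based: 4: C/A.

4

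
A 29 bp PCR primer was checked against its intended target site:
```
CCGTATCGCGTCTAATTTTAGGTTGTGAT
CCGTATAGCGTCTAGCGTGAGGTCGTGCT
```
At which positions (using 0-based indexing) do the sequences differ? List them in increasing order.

Scanning 0-based: 6: C/A; 14: A/G; 15: T/C; 16: T/G; 18: T/G; 23: T/C; 27: A/C.

6, 14, 15, 16, 18, 23, 27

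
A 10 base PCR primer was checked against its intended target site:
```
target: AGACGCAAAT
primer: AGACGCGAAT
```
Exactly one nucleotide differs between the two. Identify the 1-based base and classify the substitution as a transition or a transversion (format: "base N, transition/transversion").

base 7, transition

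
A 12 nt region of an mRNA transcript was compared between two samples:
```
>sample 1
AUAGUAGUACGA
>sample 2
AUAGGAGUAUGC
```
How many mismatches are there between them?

The sequences differ at positions 5, 10, 12 (1-based) — 3 in total.

3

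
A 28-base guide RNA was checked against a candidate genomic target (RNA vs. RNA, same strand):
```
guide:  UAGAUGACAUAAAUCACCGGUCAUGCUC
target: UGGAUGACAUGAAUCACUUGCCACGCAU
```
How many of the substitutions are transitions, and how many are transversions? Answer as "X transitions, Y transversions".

Mismatches (1-based):
base 2: A→G (purine→purine, transition)
base 11: A→G (purine→purine, transition)
base 18: C→U (pyrimidine→pyrimidine, transition)
base 19: G→U (purine→pyrimidine, transversion)
base 21: U→C (pyrimidine→pyrimidine, transition)
base 24: U→C (pyrimidine→pyrimidine, transition)
base 27: U→A (pyrimidine→purine, transversion)
base 28: C→U (pyrimidine→pyrimidine, transition)

6 transitions, 2 transversions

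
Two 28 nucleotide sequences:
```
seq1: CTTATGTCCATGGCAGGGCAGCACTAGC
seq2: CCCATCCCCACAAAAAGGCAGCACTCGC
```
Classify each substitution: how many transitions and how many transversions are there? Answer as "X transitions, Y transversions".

7 transitions, 3 transversions

Mismatches (1-based):
position 2: T→C (pyrimidine→pyrimidine, transition)
position 3: T→C (pyrimidine→pyrimidine, transition)
position 6: G→C (purine→pyrimidine, transversion)
position 7: T→C (pyrimidine→pyrimidine, transition)
position 11: T→C (pyrimidine→pyrimidine, transition)
position 12: G→A (purine→purine, transition)
position 13: G→A (purine→purine, transition)
position 14: C→A (pyrimidine→purine, transversion)
position 16: G→A (purine→purine, transition)
position 26: A→C (purine→pyrimidine, transversion)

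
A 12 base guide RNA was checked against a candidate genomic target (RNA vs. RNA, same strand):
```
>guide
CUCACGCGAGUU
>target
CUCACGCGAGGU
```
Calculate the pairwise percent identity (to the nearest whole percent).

92%

1 position differs (11), so 11 of 12 match: 11/12 = 91.67%.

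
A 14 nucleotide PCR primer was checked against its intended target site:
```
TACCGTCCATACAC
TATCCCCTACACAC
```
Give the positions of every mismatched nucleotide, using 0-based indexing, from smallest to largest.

Differences at position 2 (C→T), position 4 (G→C), position 5 (T→C), position 7 (C→T), position 9 (T→C).

2, 4, 5, 7, 9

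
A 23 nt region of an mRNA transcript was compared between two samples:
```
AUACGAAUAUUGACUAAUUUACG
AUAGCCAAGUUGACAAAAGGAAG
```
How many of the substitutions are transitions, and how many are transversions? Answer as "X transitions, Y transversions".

Mismatches (1-based):
site 4: C→G (pyrimidine→purine, transversion)
site 5: G→C (purine→pyrimidine, transversion)
site 6: A→C (purine→pyrimidine, transversion)
site 8: U→A (pyrimidine→purine, transversion)
site 9: A→G (purine→purine, transition)
site 15: U→A (pyrimidine→purine, transversion)
site 18: U→A (pyrimidine→purine, transversion)
site 19: U→G (pyrimidine→purine, transversion)
site 20: U→G (pyrimidine→purine, transversion)
site 22: C→A (pyrimidine→purine, transversion)

1 transition, 9 transversions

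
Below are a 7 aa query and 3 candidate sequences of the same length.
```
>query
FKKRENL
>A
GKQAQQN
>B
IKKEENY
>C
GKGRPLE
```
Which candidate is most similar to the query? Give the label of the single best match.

B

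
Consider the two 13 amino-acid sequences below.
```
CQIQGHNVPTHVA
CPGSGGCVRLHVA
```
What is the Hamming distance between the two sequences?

Mismatches (1-based): residue 2: Q→P; residue 3: I→G; residue 4: Q→S; residue 6: H→G; residue 7: N→C; residue 9: P→R; residue 10: T→L.

7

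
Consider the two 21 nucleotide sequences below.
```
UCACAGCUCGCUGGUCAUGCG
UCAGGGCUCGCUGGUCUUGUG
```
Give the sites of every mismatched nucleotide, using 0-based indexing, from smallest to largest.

Differences at site 3 (C→G), site 4 (A→G), site 16 (A→U), site 19 (C→U).

3, 4, 16, 19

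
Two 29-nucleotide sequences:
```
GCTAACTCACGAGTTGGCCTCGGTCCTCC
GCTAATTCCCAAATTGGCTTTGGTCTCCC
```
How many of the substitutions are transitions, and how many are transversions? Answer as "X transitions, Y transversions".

7 transitions, 1 transversion

Transitions (purine↔purine or pyrimidine↔pyrimidine): 6 C→T, 11 G→A, 13 G→A, 19 C→T, 21 C→T, 26 C→T, 27 T→C.
Transversions (purine↔pyrimidine): 9 A→C.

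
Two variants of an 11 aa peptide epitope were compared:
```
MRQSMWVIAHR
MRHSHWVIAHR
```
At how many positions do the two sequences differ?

The sequences differ at positions 3, 5 (1-based) — 2 in total.

2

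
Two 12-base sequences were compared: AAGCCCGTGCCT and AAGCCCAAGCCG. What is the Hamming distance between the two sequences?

The sequences differ at sites 7, 8, 12 (1-based) — 3 in total.

3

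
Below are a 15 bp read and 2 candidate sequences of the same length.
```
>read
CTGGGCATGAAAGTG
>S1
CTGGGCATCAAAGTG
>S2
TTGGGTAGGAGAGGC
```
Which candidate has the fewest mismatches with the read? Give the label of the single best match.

S1

S1 differs at 1 position; S2 differs at 6 positions. The closest is S1.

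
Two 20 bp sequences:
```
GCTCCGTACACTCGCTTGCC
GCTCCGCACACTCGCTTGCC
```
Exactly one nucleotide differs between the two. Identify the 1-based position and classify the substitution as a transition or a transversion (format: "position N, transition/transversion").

position 7, transition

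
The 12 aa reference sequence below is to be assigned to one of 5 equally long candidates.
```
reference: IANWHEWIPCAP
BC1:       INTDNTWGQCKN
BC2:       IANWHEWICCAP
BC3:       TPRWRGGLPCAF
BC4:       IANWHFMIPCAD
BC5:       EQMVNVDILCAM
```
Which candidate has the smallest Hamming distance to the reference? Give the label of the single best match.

BC1 differs at 9 positions; BC2 differs at 1 position; BC3 differs at 8 positions; BC4 differs at 3 positions; BC5 differs at 9 positions. The closest is BC2.

BC2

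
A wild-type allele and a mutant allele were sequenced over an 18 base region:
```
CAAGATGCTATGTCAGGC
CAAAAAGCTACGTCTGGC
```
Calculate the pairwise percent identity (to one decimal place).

77.8%

Mismatches at positions 4, 6, 11, 15 (1-based): 4 of 18.
Identical positions: 14/18 = 77.78% → 77.8%.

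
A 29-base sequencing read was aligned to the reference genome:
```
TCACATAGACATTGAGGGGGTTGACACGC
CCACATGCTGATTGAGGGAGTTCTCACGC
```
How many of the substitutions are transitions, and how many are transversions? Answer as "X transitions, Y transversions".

3 transitions, 5 transversions

Transitions (purine↔purine or pyrimidine↔pyrimidine): 1 T→C, 7 A→G, 19 G→A.
Transversions (purine↔pyrimidine): 8 G→C, 9 A→T, 10 C→G, 23 G→C, 24 A→T.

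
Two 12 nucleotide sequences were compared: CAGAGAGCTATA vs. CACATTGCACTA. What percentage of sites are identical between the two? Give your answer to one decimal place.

58.3%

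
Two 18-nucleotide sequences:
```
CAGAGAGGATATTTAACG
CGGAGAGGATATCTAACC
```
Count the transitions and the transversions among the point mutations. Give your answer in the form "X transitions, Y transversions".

Mismatches (1-based):
position 2: A→G (purine→purine, transition)
position 13: T→C (pyrimidine→pyrimidine, transition)
position 18: G→C (purine→pyrimidine, transversion)

2 transitions, 1 transversion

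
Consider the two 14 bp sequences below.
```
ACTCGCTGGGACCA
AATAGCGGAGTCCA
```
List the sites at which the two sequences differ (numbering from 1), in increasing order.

2, 4, 7, 9, 11

Scanning 1-based: 2: C/A; 4: C/A; 7: T/G; 9: G/A; 11: A/T.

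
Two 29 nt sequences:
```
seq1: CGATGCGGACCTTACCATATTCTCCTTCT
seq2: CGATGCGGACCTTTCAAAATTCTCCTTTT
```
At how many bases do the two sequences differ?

The sequences differ at bases 14, 16, 18, 28 (1-based) — 4 in total.

4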